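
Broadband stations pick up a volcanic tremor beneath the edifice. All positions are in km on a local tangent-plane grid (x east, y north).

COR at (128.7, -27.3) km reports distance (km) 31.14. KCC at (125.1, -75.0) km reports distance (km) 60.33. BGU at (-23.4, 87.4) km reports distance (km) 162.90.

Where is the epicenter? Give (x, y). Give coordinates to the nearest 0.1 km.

Circle about each station: (x − 128.7)² + (y + 27.3)² = 31.14²; (x − 125.1)² + (y + 75.0)² = 60.33²; (x + 23.4)² + (y − 87.4)² = 162.90².
Subtracting pairs of circle equations eliminates x²+y² and gives linear equations (the radical axes):
-7.2 x − 95.4 y = 1296.02
-304.2 x + 229.4 y = -34689.37
Solving the 2×2 system: x ≈ 98.2, y ≈ -21.0 km.
Check against COR (with the unrounded x, y): √((x − 128.7)²+(y + 27.3)²) = 31.14 ≈ 31.14 km. ✓

98.2 km east, -21.0 km north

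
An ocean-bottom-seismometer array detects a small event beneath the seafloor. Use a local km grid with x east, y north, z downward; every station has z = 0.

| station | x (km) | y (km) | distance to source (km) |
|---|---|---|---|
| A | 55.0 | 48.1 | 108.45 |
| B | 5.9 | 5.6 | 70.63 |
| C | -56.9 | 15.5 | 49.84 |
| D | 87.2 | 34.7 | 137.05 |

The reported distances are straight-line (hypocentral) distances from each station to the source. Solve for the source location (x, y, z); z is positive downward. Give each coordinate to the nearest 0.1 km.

x ≈ -42.2 km, y ≈ 31.1 km, depth ≈ 45.0 km

Each station gives a sphere (x−x_i)² + (y−y_i)² + z² = d_i² (stations at z=0).
Subtracting the A sphere from B and C: z² cancels, leaving linear equations in x and y:
-98.2 x − 85.0 y = 1500.37
-223.8 x − 65.2 y = 7416.63
Solving: x ≈ -42.201, y ≈ 31.103 km (keep extra digits for the depth step; rounded: -42.2, 31.1).
Then from the A sphere: z² = 108.45² − (x − 55.0)² − (y − 48.1)² with x = -42.201, y = 31.103, so z ≈ 44.994 ≈ 45.0 km.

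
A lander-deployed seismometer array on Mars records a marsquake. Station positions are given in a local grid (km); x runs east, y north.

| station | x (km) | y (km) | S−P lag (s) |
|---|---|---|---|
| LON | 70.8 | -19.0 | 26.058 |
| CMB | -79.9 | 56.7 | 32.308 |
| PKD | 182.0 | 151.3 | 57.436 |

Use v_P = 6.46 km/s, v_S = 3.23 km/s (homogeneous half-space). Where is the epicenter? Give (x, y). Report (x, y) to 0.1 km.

x ≈ -37.7 km, y ≈ -147.7 km

Distance from S−P lag: d = Δt · v_P v_S / (v_P − v_S) = Δt · (6.46·3.23)/(6.46−3.23) ≈ 6.4600·Δt.
So d_LON = 168.33, d_CMB = 208.71, d_PKD = 371.04 km.
Circle about each station: (x − 70.8)² + (y + 19.0)² = 168.33²; (x + 79.9)² + (y − 56.7)² = 208.71²; (x − 182.0)² + (y − 151.3)² = 371.04².
Subtracting pairs of circle equations eliminates x²+y² and gives linear equations (the radical axes):
-301.4 x + 151.4 y = -10999.62
222.4 x + 340.6 y = -58693.64
Solving the 2×2 system: x ≈ -37.7, y ≈ -147.7 km.
Check against LON (with the unrounded x, y): √((x − 70.8)²+(y + 19.0)²) = 168.34 ≈ 168.33 km. ✓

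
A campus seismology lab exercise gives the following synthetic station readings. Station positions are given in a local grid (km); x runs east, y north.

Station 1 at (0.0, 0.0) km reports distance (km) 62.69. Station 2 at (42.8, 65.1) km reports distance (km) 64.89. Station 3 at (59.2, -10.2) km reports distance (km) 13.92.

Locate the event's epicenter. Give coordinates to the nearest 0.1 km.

(62.6, 3.3)

Circle about each station: x² + y² = 62.69²; (x − 42.8)² + (y − 65.1)² = 64.89²; (x − 59.2)² + (y + 10.2)² = 13.92².
Subtracting pairs of circle equations eliminates x²+y² and gives linear equations (the radical axes):
85.6 x + 130.2 y = 5789.17
118.4 x − 20.4 y = 7344.95
Solving the 2×2 system: x ≈ 62.6, y ≈ 3.3 km.
Check against Station 1 (with the unrounded x, y): √(x²+y²) = 62.69 ≈ 62.69 km. ✓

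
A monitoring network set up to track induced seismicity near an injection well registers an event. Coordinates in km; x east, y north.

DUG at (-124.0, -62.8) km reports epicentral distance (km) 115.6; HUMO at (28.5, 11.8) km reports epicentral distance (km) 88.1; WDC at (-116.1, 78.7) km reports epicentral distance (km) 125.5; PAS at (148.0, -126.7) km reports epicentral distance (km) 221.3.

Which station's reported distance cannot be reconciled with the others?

Solve using three stations at a time. Using HUMO, WDC, PAS (subtract circle equations pairwise → linear system) gives (x, y) ≈ (-50.1, -28.0).
Distances from that point to each station vs reported:
  DUG: calculated 81.7 vs reported 115.6 → residual 33.9 km
  HUMO: calculated 88.1 vs reported 88.1 → residual 0.0 km
  WDC: calculated 125.5 vs reported 125.5 → residual 0.0 km
  PAS: calculated 221.3 vs reported 221.3 → residual 0.0 km
HUMO, WDC, PAS are mutually consistent (residuals ≈ 0); DUG is off by 33.9 km.

DUG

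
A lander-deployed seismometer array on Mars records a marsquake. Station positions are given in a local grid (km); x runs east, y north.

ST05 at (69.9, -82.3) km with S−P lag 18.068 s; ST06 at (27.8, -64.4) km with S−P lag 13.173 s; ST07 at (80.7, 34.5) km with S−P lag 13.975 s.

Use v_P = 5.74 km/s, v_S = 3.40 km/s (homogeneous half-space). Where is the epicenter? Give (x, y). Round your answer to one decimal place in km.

Distance from S−P lag: d = Δt · v_P v_S / (v_P − v_S) = Δt · (5.74·3.40)/(5.74−3.40) ≈ 8.3402·Δt.
So d_ST05 = 150.69, d_ST06 = 109.87, d_ST07 = 116.55 km.
Circle about each station: (x − 69.9)² + (y + 82.3)² = 150.69²; (x − 27.8)² + (y + 64.4)² = 109.87²; (x − 80.7)² + (y − 34.5)² = 116.55².
Subtracting the ST05 equation from the ST06 and ST07 equations removes the quadratic terms:
-84.2 x + 35.8 y = 3896.96
21.6 x + 233.6 y = 5167.01
Solving the 2×2 system: x ≈ -35.5, y ≈ 25.4 km.

-35.5 km east, 25.4 km north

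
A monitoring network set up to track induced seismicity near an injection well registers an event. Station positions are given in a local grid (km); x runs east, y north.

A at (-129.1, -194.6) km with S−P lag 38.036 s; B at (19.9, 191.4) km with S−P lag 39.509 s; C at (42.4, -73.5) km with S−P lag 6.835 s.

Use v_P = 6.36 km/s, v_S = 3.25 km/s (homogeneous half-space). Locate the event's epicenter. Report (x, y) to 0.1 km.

86.5 km east, -62.6 km north

Distance from S−P lag: d = Δt · v_P v_S / (v_P − v_S) = Δt · (6.36·3.25)/(6.36−3.25) ≈ 6.6463·Δt.
So d_A = 252.80, d_B = 262.59, d_C = 45.43 km.
Circle about each station: (x + 129.1)² + (y + 194.6)² = 252.80²; (x − 19.9)² + (y − 191.4)² = 262.59²; (x − 42.4)² + (y + 73.5)² = 45.43².
Subtracting pairs of circle equations eliminates x²+y² and gives linear equations (the radical axes):
298.0 x + 772.0 y = -22551.67
343.0 x + 242.2 y = 14508.00
Solving the 2×2 system: x ≈ 86.5, y ≈ -62.6 km.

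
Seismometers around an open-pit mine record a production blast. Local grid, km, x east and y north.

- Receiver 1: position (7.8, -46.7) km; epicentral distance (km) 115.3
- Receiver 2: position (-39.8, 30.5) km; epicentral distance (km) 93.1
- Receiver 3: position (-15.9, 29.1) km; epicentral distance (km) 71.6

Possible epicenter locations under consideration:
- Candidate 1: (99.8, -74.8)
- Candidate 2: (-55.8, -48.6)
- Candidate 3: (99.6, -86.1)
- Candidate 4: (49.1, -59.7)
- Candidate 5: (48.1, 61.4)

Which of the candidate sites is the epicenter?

Candidate 5

For each candidate, compare |candidate − station| to the reported distance:
Candidate 1: residuals Receiver 1 19.1, Receiver 2 81.8, Receiver 3 83.9 → max 83.9 km
Candidate 2: residuals Receiver 1 51.7, Receiver 2 12.4, Receiver 3 15.7 → max 51.7 km
Candidate 3: residuals Receiver 1 15.4, Receiver 2 88.6, Receiver 3 91.5 → max 91.5 km
Candidate 4: residuals Receiver 1 72.0, Receiver 2 33.5, Receiver 3 38.4 → max 72.0 km
Candidate 5: residuals Receiver 1 0.1, Receiver 2 0.1, Receiver 3 0.1 → max 0.1 km
Only Candidate 5 has all residuals ≈ 0.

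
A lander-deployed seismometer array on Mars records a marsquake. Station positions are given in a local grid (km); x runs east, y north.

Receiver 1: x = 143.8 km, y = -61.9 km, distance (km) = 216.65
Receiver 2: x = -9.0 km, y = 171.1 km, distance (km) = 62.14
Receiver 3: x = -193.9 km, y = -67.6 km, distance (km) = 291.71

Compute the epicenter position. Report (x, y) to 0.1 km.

(28.3, 121.4)

Circle about each station: (x − 143.8)² + (y + 61.9)² = 216.65²; (x + 9.0)² + (y − 171.1)² = 62.14²; (x + 193.9)² + (y + 67.6)² = 291.71².
Subtracting pairs of circle equations eliminates x²+y² and gives linear equations (the radical axes):
-305.6 x + 466.0 y = 47922.00
-675.4 x − 11.4 y = -20500.58
Solving the 2×2 system: x ≈ 28.3, y ≈ 121.4 km.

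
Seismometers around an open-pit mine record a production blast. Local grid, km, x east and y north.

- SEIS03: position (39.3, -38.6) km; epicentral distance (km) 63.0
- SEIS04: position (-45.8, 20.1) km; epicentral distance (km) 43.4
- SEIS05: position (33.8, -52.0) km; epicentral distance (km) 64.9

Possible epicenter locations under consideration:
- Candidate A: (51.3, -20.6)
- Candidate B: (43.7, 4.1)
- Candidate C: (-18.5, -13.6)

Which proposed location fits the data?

Candidate C

For each candidate, compare |candidate − station| to the reported distance:
Candidate A: residuals SEIS03 41.4, SEIS04 61.9, SEIS05 29.0 → max 61.9 km
Candidate B: residuals SEIS03 20.1, SEIS04 47.5, SEIS05 7.9 → max 47.5 km
Candidate C: residuals SEIS03 0.0, SEIS04 0.0, SEIS05 0.0 → max 0.0 km
Only Candidate C has all residuals ≈ 0.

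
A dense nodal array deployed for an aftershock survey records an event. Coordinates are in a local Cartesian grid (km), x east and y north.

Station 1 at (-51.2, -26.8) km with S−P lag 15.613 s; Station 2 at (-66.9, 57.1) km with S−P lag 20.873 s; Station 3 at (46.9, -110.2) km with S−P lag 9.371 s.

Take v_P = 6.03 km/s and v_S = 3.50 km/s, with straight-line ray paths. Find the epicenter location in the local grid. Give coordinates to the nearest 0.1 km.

78.5 km east, -38.7 km north

Distance from S−P lag: d = Δt · v_P v_S / (v_P − v_S) = Δt · (6.03·3.50)/(6.03−3.50) ≈ 8.3419·Δt.
So d_Station 1 = 130.24, d_Station 2 = 174.12, d_Station 3 = 78.17 km.
Circle about each station: (x + 51.2)² + (y + 26.8)² = 130.24²; (x + 66.9)² + (y − 57.1)² = 174.12²; (x − 46.9)² + (y + 110.2)² = 78.17².
Subtracting pairs of circle equations eliminates x²+y² and gives linear equations (the radical axes):
-31.4 x + 167.8 y = -8958.98
196.2 x − 166.8 y = 21855.88
Solving the 2×2 system: x ≈ 78.5, y ≈ -38.7 km.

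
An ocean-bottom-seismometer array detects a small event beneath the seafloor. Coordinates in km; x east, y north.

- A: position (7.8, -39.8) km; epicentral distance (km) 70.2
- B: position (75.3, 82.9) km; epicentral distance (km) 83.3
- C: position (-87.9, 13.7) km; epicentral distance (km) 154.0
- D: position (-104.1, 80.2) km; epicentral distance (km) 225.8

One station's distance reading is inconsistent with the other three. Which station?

Solve using three stations at a time. Using A, B, C (subtract circle equations pairwise → linear system) gives (x, y) ≈ (65.5, 0.2).
Distances from that point to each station vs reported:
  A: calculated 70.2 vs reported 70.2 → residual 0.0 km
  B: calculated 83.3 vs reported 83.3 → residual 0.0 km
  C: calculated 154.0 vs reported 154.0 → residual 0.0 km
  D: calculated 187.5 vs reported 225.8 → residual 38.3 km
A, B, C are mutually consistent (residuals ≈ 0); D is off by 38.3 km.

D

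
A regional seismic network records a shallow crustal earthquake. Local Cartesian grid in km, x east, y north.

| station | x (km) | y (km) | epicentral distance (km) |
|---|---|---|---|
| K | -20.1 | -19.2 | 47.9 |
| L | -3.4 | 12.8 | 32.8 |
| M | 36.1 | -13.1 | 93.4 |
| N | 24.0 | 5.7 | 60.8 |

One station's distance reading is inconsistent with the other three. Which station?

M

Solve using three stations at a time. Using K, L, N (subtract circle equations pairwise → linear system) gives (x, y) ≈ (-33.0, 26.9).
Distances from that point to each station vs reported:
  K: calculated 47.9 vs reported 47.9 → residual 0.0 km
  L: calculated 32.7 vs reported 32.8 → residual 0.1 km
  M: calculated 79.8 vs reported 93.4 → residual 13.6 km
  N: calculated 60.8 vs reported 60.8 → residual 0.0 km
K, L, N are mutually consistent (residuals ≈ 0); M is off by 13.6 km.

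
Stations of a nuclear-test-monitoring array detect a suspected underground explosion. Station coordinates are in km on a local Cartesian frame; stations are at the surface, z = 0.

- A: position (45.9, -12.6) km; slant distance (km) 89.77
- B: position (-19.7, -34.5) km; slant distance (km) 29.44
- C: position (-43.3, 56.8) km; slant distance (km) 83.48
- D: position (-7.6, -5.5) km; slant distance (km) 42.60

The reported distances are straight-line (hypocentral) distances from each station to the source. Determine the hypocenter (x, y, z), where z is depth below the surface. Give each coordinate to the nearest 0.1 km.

x ≈ -41.3 km, y ≈ -24.8 km, depth ≈ 17.5 km

Each station gives a sphere (x−x_i)² + (y−y_i)² + z² = d_i² (stations at z=0).
Subtracting the A sphere from B and C: z² cancels, leaving linear equations in x and y:
-131.2 x − 43.8 y = 6504.71
-178.4 x + 138.8 y = 3925.30
Solving: x ≈ -41.299, y ≈ -24.801 km (keep extra digits for the depth step; rounded: -41.3, -24.8).
Then from the A sphere: z² = 89.77² − (x − 45.9)² − (y + 12.6)² with x = -41.299, y = -24.801, so z ≈ 17.496 ≈ 17.5 km.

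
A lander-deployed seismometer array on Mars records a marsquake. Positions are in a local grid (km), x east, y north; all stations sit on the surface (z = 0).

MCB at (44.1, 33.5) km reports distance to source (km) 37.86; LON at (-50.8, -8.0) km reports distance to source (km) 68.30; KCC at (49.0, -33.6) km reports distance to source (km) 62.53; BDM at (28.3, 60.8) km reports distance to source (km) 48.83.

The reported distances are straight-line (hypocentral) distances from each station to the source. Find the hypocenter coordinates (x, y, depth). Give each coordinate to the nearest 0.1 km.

Each station gives a sphere (x−x_i)² + (y−y_i)² + z² = d_i² (stations at z=0).
Subtracting the MCB sphere from LON and KCC: z² cancels, leaving linear equations in x and y:
-189.8 x − 83.0 y = -3653.93
9.8 x − 134.2 y = -2013.72
Solving: x ≈ 12.297, y ≈ 15.903 km (keep extra digits for the depth step; rounded: 12.3, 15.9).
Then from the MCB sphere: z² = 37.86² − (x − 44.1)² − (y − 33.5)² with x = 12.297, y = 15.903, so z ≈ 10.597 ≈ 10.6 km.

x ≈ 12.3 km, y ≈ 15.9 km, depth ≈ 10.6 km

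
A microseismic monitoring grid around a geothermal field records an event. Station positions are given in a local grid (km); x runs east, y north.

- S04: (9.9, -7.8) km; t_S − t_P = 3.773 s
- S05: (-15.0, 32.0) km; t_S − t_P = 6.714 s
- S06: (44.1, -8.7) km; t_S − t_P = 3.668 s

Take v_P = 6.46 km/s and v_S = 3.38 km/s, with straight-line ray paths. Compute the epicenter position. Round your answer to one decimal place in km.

Distance from S−P lag: d = Δt · v_P v_S / (v_P − v_S) = Δt · (6.46·3.38)/(6.46−3.38) ≈ 7.0892·Δt.
So d_S04 = 26.75, d_S05 = 47.60, d_S06 = 26.00 km.
Circle about each station: (x − 9.9)² + (y + 7.8)² = 26.75²; (x + 15.0)² + (y − 32.0)² = 47.60²; (x − 44.1)² + (y + 8.7)² = 26.00².
Subtracting pairs of circle equations eliminates x²+y² and gives linear equations (the radical axes):
-49.8 x + 79.6 y = -460.05
68.4 x − 1.8 y = 1901.21
Solving the 2×2 system: x ≈ 28.1, y ≈ 11.8 km.
Check against S04 (with the unrounded x, y): √((x − 9.9)²+(y + 7.8)²) = 26.75 ≈ 26.75 km. ✓

28.1 km east, 11.8 km north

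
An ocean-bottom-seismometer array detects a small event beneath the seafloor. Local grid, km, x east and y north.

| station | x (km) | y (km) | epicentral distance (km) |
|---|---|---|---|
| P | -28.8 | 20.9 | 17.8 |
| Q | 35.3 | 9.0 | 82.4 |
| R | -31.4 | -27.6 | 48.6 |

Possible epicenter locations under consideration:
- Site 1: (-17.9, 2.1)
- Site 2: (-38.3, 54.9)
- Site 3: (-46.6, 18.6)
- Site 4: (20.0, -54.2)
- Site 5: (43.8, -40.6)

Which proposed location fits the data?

Site 3

For each candidate, compare |candidate − station| to the reported distance:
Site 1: residuals P 3.9, Q 28.8, R 16.0 → max 28.8 km
Site 2: residuals P 17.5, Q 4.3, R 34.2 → max 34.2 km
Site 3: residuals P 0.1, Q 0.1, R 0.0 → max 0.1 km
Site 4: residuals P 71.8, Q 17.4, R 9.3 → max 71.8 km
Site 5: residuals P 77.3, Q 32.1, R 27.7 → max 77.3 km
Only Site 3 has all residuals ≈ 0.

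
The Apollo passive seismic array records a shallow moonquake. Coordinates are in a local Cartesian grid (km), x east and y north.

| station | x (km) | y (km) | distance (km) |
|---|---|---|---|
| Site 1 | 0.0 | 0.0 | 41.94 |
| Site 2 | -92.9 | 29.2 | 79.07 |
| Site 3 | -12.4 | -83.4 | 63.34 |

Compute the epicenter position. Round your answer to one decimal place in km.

(-34.4, -24.0)

Circle about each station: x² + y² = 41.94²; (x + 92.9)² + (y − 29.2)² = 79.07²; (x + 12.4)² + (y + 83.4)² = 63.34².
Subtracting the Site 1 equation from the Site 2 and Site 3 equations removes the quadratic terms:
-185.8 x + 58.4 y = 4989.95
-24.8 x − 166.8 y = 4856.33
Solving the 2×2 system: x ≈ -34.4, y ≈ -24.0 km.
Check against Site 1 (with the unrounded x, y): √(x²+y²) = 41.94 ≈ 41.94 km. ✓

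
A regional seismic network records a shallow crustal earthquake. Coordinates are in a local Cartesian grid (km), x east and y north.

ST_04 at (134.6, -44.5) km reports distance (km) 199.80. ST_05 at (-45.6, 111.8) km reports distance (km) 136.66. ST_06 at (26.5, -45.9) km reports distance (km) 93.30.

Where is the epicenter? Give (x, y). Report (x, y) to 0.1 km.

Circle about each station: (x − 134.6)² + (y + 44.5)² = 199.80²; (x + 45.6)² + (y − 111.8)² = 136.66²; (x − 26.5)² + (y + 45.9)² = 93.30².
Subtracting pairs of circle equations eliminates x²+y² and gives linear equations (the radical axes):
-360.4 x + 312.6 y = 15725.27
-216.2 x − 2.8 y = 13926.80
Solving the 2×2 system: x ≈ -64.1, y ≈ -23.6 km.

x ≈ -64.1 km, y ≈ -23.6 km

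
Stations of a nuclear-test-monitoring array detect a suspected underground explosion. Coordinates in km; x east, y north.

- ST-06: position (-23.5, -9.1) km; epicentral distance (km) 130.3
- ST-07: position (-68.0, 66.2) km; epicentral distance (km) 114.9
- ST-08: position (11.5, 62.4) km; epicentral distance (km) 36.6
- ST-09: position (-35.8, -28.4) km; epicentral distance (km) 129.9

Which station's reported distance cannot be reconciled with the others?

Solve using three stations at a time. Using ST-07, ST-08, ST-09 (subtract circle equations pairwise → linear system) gives (x, y) ≈ (46.7, 71.9).
Distances from that point to each station vs reported:
  ST-06: calculated 107.2 vs reported 130.3 → residual 23.1 km
  ST-07: calculated 114.9 vs reported 114.9 → residual 0.0 km
  ST-08: calculated 36.5 vs reported 36.6 → residual 0.1 km
  ST-09: calculated 129.9 vs reported 129.9 → residual 0.0 km
ST-07, ST-08, ST-09 are mutually consistent (residuals ≈ 0); ST-06 is off by 23.1 km.

ST-06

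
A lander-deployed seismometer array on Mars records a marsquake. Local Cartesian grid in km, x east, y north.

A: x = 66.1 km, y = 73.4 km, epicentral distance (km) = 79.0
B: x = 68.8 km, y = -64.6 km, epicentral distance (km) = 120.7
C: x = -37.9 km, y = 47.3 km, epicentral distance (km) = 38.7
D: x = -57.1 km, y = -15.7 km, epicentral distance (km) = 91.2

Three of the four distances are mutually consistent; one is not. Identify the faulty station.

Solve using three stations at a time. Using A, B, C (subtract circle equations pairwise → linear system) gives (x, y) ≈ (-1.9, 33.2).
Distances from that point to each station vs reported:
  A: calculated 79.0 vs reported 79.0 → residual 0.0 km
  B: calculated 120.7 vs reported 120.7 → residual 0.0 km
  C: calculated 38.7 vs reported 38.7 → residual 0.0 km
  D: calculated 73.8 vs reported 91.2 → residual 17.4 km
A, B, C are mutually consistent (residuals ≈ 0); D is off by 17.4 km.

D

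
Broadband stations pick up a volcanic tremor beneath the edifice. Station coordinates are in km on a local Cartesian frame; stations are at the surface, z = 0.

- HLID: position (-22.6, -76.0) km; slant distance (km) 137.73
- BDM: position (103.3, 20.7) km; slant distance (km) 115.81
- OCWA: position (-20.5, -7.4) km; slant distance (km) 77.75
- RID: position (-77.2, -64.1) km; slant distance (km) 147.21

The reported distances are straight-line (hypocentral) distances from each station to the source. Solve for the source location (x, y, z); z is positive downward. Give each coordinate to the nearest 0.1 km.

Each station gives a sphere (x−x_i)² + (y−y_i)² + z² = d_i² (stations at z=0).
Subtracting the HLID sphere from BDM and OCWA: z² cancels, leaving linear equations in x and y:
251.8 x + 193.4 y = 10370.22
4.2 x + 137.2 y = 7112.74
Solving: x ≈ 1.399, y ≈ 51.799 km (keep extra digits for the depth step; rounded: 1.4, 51.8).
Then from the HLID sphere: z² = 137.73² − (x + 22.6)² − (y + 76.0)² with x = 1.399, y = 51.799, so z ≈ 45.398 ≈ 45.4 km.

x ≈ 1.4 km, y ≈ 51.8 km, depth ≈ 45.4 km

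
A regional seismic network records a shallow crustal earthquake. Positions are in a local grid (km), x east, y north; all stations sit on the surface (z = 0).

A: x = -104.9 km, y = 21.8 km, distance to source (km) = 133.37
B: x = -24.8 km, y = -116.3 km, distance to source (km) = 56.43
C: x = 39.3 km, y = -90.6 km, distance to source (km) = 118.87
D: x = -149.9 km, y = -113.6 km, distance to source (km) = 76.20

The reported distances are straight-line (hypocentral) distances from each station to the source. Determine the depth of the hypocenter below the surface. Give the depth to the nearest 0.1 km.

Each station gives a sphere (x−x_i)² + (y−y_i)² + z² = d_i² (stations at z=0).
Subtracting the A sphere from B and C: z² cancels, leaving linear equations in x and y:
160.2 x − 276.2 y = 17264.69
288.4 x − 224.8 y = 1931.08
Solving: x ≈ -76.707, y ≈ -106.999 km (keep extra digits for the depth step; rounded: -76.7, -107.0).
Then from the A sphere: z² = 133.37² − (x + 104.9)² − (y − 21.8)² with x = -76.707, y = -106.999, so z ≈ 20.088 ≈ 20.1 km.
Check against D (with the unrounded solution): distance 76.19 ≈ 76.20 km. ✓

depth ≈ 20.1 km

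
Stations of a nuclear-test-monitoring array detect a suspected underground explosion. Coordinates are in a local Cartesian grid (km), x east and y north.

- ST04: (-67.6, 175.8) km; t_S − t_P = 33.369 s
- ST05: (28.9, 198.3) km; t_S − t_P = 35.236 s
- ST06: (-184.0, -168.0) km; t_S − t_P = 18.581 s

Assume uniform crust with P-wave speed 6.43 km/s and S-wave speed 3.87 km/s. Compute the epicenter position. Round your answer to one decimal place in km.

Distance from S−P lag: d = Δt · v_P v_S / (v_P − v_S) = Δt · (6.43·3.87)/(6.43−3.87) ≈ 9.7204·Δt.
So d_ST04 = 324.36, d_ST05 = 342.51, d_ST06 = 180.61 km.
Circle about each station: (x + 67.6)² + (y − 175.8)² = 324.36²; (x − 28.9)² + (y − 198.3)² = 342.51²; (x + 184.0)² + (y + 168.0)² = 180.61².
Subtracting the ST04 equation from the ST05 and ST06 equations removes the quadratic terms:
193.0 x + 45.0 y = -7420.99
-232.8 x − 687.6 y = 99194.04
Solving the 2×2 system: x ≈ -5.2, y ≈ -142.5 km.

-5.2 km east, -142.5 km north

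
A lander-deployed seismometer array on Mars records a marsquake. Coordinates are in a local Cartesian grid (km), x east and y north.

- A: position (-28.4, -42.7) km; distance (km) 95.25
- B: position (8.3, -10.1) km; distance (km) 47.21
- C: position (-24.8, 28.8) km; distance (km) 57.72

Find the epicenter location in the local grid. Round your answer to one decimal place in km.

Circle about each station: (x + 28.4)² + (y + 42.7)² = 95.25²; (x − 8.3)² + (y + 10.1)² = 47.21²; (x + 24.8)² + (y − 28.8)² = 57.72².
Subtracting the A equation from the B and C equations removes the quadratic terms:
73.4 x + 65.2 y = 4384.83
7.2 x + 143.0 y = 4555.59
Solving the 2×2 system: x ≈ 32.9, y ≈ 30.2 km.
Check against A (with the unrounded x, y): √((x + 28.4)²+(y + 42.7)²) = 95.26 ≈ 95.25 km. ✓

(32.9, 30.2)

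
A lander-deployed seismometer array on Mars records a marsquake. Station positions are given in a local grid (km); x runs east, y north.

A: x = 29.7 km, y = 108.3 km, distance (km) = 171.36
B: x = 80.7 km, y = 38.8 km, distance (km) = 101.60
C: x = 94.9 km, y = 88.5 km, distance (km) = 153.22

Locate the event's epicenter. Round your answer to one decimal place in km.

59.2 km east, -60.5 km north

Circle about each station: (x − 29.7)² + (y − 108.3)² = 171.36²; (x − 80.7)² + (y − 38.8)² = 101.60²; (x − 94.9)² + (y − 88.5)² = 153.22².
Subtracting pairs of circle equations eliminates x²+y² and gives linear equations (the radical axes):
102.0 x − 139.0 y = 14448.64
130.4 x − 39.6 y = 10115.16
Solving the 2×2 system: x ≈ 59.2, y ≈ -60.5 km.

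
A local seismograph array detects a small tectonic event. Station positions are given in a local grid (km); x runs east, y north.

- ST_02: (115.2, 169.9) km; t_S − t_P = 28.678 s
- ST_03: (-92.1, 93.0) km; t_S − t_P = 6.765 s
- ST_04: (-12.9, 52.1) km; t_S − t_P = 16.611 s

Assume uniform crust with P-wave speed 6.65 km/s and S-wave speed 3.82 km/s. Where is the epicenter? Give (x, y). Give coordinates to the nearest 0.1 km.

(-139.3, 131.2)

Distance from S−P lag: d = Δt · v_P v_S / (v_P − v_S) = Δt · (6.65·3.82)/(6.65−3.82) ≈ 8.9763·Δt.
So d_ST_02 = 257.42, d_ST_03 = 60.72, d_ST_04 = 149.11 km.
Circle about each station: (x − 115.2)² + (y − 169.9)² = 257.42²; (x + 92.1)² + (y − 93.0)² = 60.72²; (x + 12.9)² + (y − 52.1)² = 149.11².
Subtracting the ST_02 equation from the ST_03 and ST_04 equations removes the quadratic terms:
-414.6 x − 153.8 y = 37572.50
-256.2 x − 235.6 y = 4775.03
Solving the 2×2 system: x ≈ -139.3, y ≈ 131.2 km.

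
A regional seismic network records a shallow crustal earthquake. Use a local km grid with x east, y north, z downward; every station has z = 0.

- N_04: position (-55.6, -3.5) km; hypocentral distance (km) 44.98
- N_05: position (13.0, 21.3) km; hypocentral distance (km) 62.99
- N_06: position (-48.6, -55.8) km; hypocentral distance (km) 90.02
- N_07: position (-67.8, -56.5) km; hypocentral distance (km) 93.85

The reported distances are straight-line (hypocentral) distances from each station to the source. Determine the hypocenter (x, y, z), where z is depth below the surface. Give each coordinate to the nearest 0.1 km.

Each station gives a sphere (x−x_i)² + (y−y_i)² + z² = d_i² (stations at z=0).
Subtracting the N_04 sphere from N_05 and N_06: z² cancels, leaving linear equations in x and y:
137.2 x + 49.6 y = -4425.46
14.0 x − 104.6 y = -3708.41
Solving: x ≈ -42.992, y ≈ 29.699 km (keep extra digits for the depth step; rounded: -43.0, 29.7).
Then from the N_04 sphere: z² = 44.98² − (x + 55.6)² − (y + 3.5)² with x = -42.992, y = 29.699, so z ≈ 27.606 ≈ 27.6 km.

(-43.0, 29.7, 27.6)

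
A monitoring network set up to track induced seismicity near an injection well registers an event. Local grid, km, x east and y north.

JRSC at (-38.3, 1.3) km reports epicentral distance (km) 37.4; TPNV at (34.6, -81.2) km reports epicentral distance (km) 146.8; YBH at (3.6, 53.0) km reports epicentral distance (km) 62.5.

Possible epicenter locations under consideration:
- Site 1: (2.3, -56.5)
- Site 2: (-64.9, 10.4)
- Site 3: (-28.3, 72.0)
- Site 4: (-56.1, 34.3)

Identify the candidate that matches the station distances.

For each candidate, compare |candidate − station| to the reported distance:
Site 1: residuals JRSC 33.2, TPNV 106.1, YBH 47.0 → max 106.1 km
Site 2: residuals JRSC 9.3, TPNV 11.6, YBH 18.2 → max 18.2 km
Site 3: residuals JRSC 34.0, TPNV 18.8, YBH 25.4 → max 34.0 km
Site 4: residuals JRSC 0.1, TPNV 0.1, YBH 0.1 → max 0.1 km
Only Site 4 has all residuals ≈ 0.

Site 4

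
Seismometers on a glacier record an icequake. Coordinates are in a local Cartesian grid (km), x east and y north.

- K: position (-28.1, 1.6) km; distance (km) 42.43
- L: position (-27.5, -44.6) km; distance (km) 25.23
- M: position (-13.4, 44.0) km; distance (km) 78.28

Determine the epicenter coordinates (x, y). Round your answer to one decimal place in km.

Circle about each station: (x + 28.1)² + (y − 1.6)² = 42.43²; (x + 27.5)² + (y + 44.6)² = 25.23²; (x + 13.4)² + (y − 44.0)² = 78.28².
Subtracting the K equation from the L and M equations removes the quadratic terms:
1.2 x − 92.4 y = 3116.99
29.4 x + 84.8 y = -3004.06
Solving the 2×2 system: x ≈ -4.7, y ≈ -33.8 km.

x ≈ -4.7 km, y ≈ -33.8 km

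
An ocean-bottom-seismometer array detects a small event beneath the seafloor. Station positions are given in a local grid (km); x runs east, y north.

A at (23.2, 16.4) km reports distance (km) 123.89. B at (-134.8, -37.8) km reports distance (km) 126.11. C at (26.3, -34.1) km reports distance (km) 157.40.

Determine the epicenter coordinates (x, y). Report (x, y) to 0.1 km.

x ≈ -84.4 km, y ≈ 77.8 km

Circle about each station: (x − 23.2)² + (y − 16.4)² = 123.89²; (x + 134.8)² + (y + 37.8)² = 126.11²; (x − 26.3)² + (y + 34.1)² = 157.40².
Subtracting the A equation from the B and C equations removes the quadratic terms:
-316.0 x − 108.4 y = 18237.68
6.2 x − 101.0 y = -8378.73
Solving the 2×2 system: x ≈ -84.4, y ≈ 77.8 km.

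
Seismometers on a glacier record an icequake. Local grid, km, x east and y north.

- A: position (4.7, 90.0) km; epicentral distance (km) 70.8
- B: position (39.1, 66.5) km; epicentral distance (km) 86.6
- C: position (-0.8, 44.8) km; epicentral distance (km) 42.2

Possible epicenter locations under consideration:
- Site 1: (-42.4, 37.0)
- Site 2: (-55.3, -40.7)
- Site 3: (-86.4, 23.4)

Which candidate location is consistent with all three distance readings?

For each candidate, compare |candidate − station| to the reported distance:
Site 1: residuals A 0.1, B 0.1, C 0.1 → max 0.1 km
Site 2: residuals A 73.0, B 56.2, C 59.2 → max 73.0 km
Site 3: residuals A 42.0, B 46.1, C 46.0 → max 46.1 km
Only Site 1 has all residuals ≈ 0.

Site 1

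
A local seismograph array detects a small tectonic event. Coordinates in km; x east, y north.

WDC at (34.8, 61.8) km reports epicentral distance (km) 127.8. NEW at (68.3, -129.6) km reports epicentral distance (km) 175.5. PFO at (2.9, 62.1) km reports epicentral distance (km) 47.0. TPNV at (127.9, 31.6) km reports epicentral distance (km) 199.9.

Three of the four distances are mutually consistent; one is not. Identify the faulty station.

PFO

Solve using three stations at a time. Using WDC, NEW, TPNV (subtract circle equations pairwise → linear system) gives (x, y) ≈ (-66.1, -16.7).
Distances from that point to each station vs reported:
  WDC: calculated 127.8 vs reported 127.8 → residual 0.0 km
  NEW: calculated 175.5 vs reported 175.5 → residual 0.0 km
  PFO: calculated 104.7 vs reported 47.0 → residual 57.7 km
  TPNV: calculated 199.9 vs reported 199.9 → residual 0.0 km
WDC, NEW, TPNV are mutually consistent (residuals ≈ 0); PFO is off by 57.7 km.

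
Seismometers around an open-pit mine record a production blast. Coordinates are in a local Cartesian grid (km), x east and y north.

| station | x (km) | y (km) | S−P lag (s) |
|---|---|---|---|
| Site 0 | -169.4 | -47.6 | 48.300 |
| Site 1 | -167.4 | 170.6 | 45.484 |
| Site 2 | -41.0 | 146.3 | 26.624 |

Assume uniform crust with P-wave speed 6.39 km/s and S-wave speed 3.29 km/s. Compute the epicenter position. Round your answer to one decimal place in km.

129.4 km east, 86.6 km north

Distance from S−P lag: d = Δt · v_P v_S / (v_P − v_S) = Δt · (6.39·3.29)/(6.39−3.29) ≈ 6.7816·Δt.
So d_Site 0 = 327.55, d_Site 1 = 308.46, d_Site 2 = 180.55 km.
Circle about each station: (x + 169.4)² + (y + 47.6)² = 327.55²; (x + 167.4)² + (y − 170.6)² = 308.46²; (x + 41.0)² + (y − 146.3)² = 180.55².
Subtracting pairs of circle equations eliminates x²+y² and gives linear equations (the radical axes):
4.0 x + 436.4 y = 38306.43
256.8 x + 387.8 y = 66813.27
Solving the 2×2 system: x ≈ 129.4, y ≈ 86.6 km.
Check against Site 0 (with the unrounded x, y): √((x + 169.4)²+(y + 47.6)²) = 327.56 ≈ 327.55 km. ✓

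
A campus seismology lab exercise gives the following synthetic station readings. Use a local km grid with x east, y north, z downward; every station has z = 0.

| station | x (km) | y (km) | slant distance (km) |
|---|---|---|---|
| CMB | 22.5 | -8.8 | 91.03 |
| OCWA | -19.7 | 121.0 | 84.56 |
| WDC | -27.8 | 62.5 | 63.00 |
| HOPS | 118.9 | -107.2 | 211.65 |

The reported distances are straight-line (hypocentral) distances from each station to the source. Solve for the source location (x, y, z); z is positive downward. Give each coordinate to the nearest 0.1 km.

Each station gives a sphere (x−x_i)² + (y−y_i)² + z² = d_i² (stations at z=0).
Subtracting the CMB sphere from OCWA and WDC: z² cancels, leaving linear equations in x and y:
-84.4 x + 259.6 y = 15581.47
-100.6 x + 142.6 y = 8412.86
Solving: x ≈ 2.694, y ≈ 60.897 km (keep extra digits for the depth step; rounded: 2.7, 60.9).
Then from the CMB sphere: z² = 91.03² − (x − 22.5)² − (y + 8.8)² with x = 2.694, y = 60.897, so z ≈ 55.105 ≈ 55.1 km.

x ≈ 2.7 km, y ≈ 60.9 km, depth ≈ 55.1 km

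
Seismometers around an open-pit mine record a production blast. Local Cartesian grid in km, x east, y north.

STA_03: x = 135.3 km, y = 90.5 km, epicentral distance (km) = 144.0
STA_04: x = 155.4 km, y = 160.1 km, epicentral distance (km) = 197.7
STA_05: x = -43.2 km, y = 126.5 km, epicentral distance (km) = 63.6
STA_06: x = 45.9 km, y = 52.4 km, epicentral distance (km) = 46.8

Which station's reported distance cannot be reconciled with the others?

STA_05

Solve using three stations at a time. Using STA_03, STA_04, STA_06 (subtract circle equations pairwise → linear system) gives (x, y) ≈ (2.5, 34.7).
Distances from that point to each station vs reported:
  STA_03: calculated 144.0 vs reported 144.0 → residual 0.0 km
  STA_04: calculated 197.7 vs reported 197.7 → residual 0.0 km
  STA_05: calculated 102.5 vs reported 63.6 → residual 38.9 km
  STA_06: calculated 46.8 vs reported 46.8 → residual 0.0 km
STA_03, STA_04, STA_06 are mutually consistent (residuals ≈ 0); STA_05 is off by 38.9 km.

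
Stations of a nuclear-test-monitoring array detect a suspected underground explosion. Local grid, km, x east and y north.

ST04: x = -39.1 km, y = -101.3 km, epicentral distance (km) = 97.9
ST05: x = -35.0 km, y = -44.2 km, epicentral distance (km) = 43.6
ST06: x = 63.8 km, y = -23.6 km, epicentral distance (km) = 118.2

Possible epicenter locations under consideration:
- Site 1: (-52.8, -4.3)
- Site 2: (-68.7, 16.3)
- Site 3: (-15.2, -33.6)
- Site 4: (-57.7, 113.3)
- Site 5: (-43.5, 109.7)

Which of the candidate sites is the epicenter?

For each candidate, compare |candidate − station| to the reported distance:
Site 1: residuals ST04 0.1, ST05 0.1, ST06 0.0 → max 0.1 km
Site 2: residuals ST04 23.4, ST05 25.7, ST06 20.2 → max 25.7 km
Site 3: residuals ST04 26.1, ST05 21.1, ST06 38.6 → max 38.6 km
Site 4: residuals ST04 117.5, ST05 115.5, ST06 64.8 → max 117.5 km
Site 5: residuals ST04 113.1, ST05 110.5, ST06 52.9 → max 113.1 km
Only Site 1 has all residuals ≈ 0.

Site 1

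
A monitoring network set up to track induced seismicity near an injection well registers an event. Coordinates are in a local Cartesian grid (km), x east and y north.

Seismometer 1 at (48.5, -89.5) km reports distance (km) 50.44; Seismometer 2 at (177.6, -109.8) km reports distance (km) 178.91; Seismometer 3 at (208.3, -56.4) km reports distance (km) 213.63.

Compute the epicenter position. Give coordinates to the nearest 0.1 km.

Circle about each station: (x − 48.5)² + (y + 89.5)² = 50.44²; (x − 177.6)² + (y + 109.8)² = 178.91²; (x − 208.3)² + (y + 56.4)² = 213.63².
Subtracting the Seismometer 1 equation from the Seismometer 2 and Seismometer 3 equations removes the quadratic terms:
258.2 x − 40.6 y = 3770.71
319.6 x + 66.2 y = -6886.23
Solving the 2×2 system: x ≈ -1.0, y ≈ -99.2 km.

x ≈ -1.0 km, y ≈ -99.2 km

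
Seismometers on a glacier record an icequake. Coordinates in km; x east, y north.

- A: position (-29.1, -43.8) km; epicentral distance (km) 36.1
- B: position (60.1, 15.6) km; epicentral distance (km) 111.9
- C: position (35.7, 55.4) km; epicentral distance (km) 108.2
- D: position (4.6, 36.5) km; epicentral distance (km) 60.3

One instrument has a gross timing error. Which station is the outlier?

Solve using three stations at a time. Using A, B, C (subtract circle equations pairwise → linear system) gives (x, y) ≈ (-48.1, -13.1).
Distances from that point to each station vs reported:
  A: calculated 36.1 vs reported 36.1 → residual 0.0 km
  B: calculated 111.9 vs reported 111.9 → residual 0.0 km
  C: calculated 108.2 vs reported 108.2 → residual 0.0 km
  D: calculated 72.3 vs reported 60.3 → residual 12.0 km
A, B, C are mutually consistent (residuals ≈ 0); D is off by 12.0 km.

D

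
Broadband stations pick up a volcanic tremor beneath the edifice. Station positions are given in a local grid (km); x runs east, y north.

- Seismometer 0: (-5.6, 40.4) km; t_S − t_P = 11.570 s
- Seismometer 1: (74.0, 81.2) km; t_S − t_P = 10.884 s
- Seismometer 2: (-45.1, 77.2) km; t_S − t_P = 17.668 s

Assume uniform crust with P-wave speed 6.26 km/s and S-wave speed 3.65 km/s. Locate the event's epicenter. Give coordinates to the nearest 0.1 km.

Distance from S−P lag: d = Δt · v_P v_S / (v_P − v_S) = Δt · (6.26·3.65)/(6.26−3.65) ≈ 8.7544·Δt.
So d_Seismometer 0 = 101.29, d_Seismometer 1 = 95.28, d_Seismometer 2 = 154.67 km.
Circle about each station: (x + 5.6)² + (y − 40.4)² = 101.29²; (x − 74.0)² + (y − 81.2)² = 95.28²; (x + 45.1)² + (y − 77.2)² = 154.67².
Subtracting the Seismometer 0 equation from the Seismometer 1 and Seismometer 2 equations removes the quadratic terms:
159.2 x + 81.6 y = 11587.31
-79.0 x + 73.6 y = -7332.81
Solving the 2×2 system: x ≈ 79.9, y ≈ -13.9 km.
Check against Seismometer 0 (with the unrounded x, y): √((x + 5.6)²+(y − 40.4)²) = 101.27 ≈ 101.29 km. ✓

79.9 km east, -13.9 km north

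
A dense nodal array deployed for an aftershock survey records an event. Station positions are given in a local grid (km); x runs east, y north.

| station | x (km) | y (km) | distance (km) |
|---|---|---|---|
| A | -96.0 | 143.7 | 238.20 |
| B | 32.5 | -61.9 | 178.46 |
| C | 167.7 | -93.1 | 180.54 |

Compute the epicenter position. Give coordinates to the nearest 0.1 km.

Circle about each station: (x + 96.0)² + (y − 143.7)² = 238.20²; (x − 32.5)² + (y + 61.9)² = 178.46²; (x − 167.7)² + (y + 93.1)² = 180.54².
Subtracting the A equation from the B and C equations removes the quadratic terms:
257.0 x − 411.2 y = -86.56
527.4 x − 473.6 y = 31069.76
Solving the 2×2 system: x ≈ 134.7, y ≈ 84.4 km.

(134.7, 84.4)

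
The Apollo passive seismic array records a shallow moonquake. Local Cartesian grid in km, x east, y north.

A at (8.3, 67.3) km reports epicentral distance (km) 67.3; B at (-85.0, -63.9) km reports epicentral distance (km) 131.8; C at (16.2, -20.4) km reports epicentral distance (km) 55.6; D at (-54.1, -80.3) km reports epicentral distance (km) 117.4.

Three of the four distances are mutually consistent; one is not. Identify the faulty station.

Solve using three stations at a time. Using A, B, D (subtract circle equations pairwise → linear system) gives (x, y) ≈ (28.4, 3.1).
Distances from that point to each station vs reported:
  A: calculated 67.3 vs reported 67.3 → residual 0.0 km
  B: calculated 131.8 vs reported 131.8 → residual 0.0 km
  C: calculated 26.5 vs reported 55.6 → residual 29.1 km
  D: calculated 117.4 vs reported 117.4 → residual 0.0 km
A, B, D are mutually consistent (residuals ≈ 0); C is off by 29.1 km.

C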